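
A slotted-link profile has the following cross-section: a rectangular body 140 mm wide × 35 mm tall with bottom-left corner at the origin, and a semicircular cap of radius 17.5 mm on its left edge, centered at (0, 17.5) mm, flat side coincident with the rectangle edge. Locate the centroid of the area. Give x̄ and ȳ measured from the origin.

rectangular body: A = 140 × 35 = 4900.00, centroid at (70.00, 17.50).
semicircular end: A = ½π·17.5² = 481.06, centroid at (-7.43, 17.50).
ΣA = 5381.06 mm², ΣAx̄ = 339427.08 mm³, ΣAȳ = 94168.49 mm³.
x̄ = 339427.08/5381.06 = 63.08 mm; ȳ = 94168.49/5381.06 = 17.50 mm.

x̄ = 63.08 mm, ȳ = 17.50 mm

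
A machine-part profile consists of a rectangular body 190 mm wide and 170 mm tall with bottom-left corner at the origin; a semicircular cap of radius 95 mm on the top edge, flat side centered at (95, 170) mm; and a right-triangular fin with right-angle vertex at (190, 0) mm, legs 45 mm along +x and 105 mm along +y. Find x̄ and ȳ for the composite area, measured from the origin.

x̄ = 100.32 mm, ȳ = 118.96 mm

rectangular body: A = 190 × 170 = 32300.00, centroid at (95.00, 85.00).
semicircular top: A = ½π·95² = 14176.44, centroid at (95.00, 210.32).
triangular fin: A = ½·45·105 = 2362.50, centroid at (205.00, 35.00).
ΣA = 48838.94 mm², ΣAx̄ = 4899574.00 mm³, ΣAȳ = 5809765.10 mm³.
x̄ = 4899574.00/48838.94 = 100.32 mm; ȳ = 5809765.10/48838.94 = 118.96 mm.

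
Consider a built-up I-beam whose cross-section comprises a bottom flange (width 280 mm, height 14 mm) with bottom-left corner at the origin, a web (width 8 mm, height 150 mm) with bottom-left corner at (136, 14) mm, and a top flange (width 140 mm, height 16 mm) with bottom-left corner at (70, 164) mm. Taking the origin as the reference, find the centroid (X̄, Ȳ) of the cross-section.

X̄ = 140.00 mm, Ȳ = 70.59 mm

Part | A | x̄ᵢ | ȳᵢ | A·x̄ᵢ | A·ȳᵢ
bottom flange | 3920.00 | 140.00 | 7.00 | 548800.00 | 27440.00
web | 1200.00 | 140.00 | 89.00 | 168000.00 | 106800.00
top flange | 2240.00 | 140.00 | 172.00 | 313600.00 | 385280.00
Σ | 7360.00 |  |  | 1030400.00 | 519520.00
X̄ = 1030400.00 / 7360.00 = 140.00 mm
Ȳ = 519520.00 / 7360.00 = 70.59 mm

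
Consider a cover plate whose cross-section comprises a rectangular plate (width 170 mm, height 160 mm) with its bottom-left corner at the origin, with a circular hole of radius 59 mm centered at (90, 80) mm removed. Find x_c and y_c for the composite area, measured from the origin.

plate: A = 170 × 160 = 27200.00, centroid at (85.00, 80.00).
hole: A = −π·59² = -10935.88, centroid at (90.00, 80.00).
ΣA = 16264.12 mm²
ΣAx_c = (27200.00)(85.00) + (-10935.88)(90.00) = 1327770.44 mm³
ΣAy_c = (27200.00)(80.00) + (-10935.88)(80.00) = 1301129.28 mm³
x_c = 1327770.44 / 16264.12 = 81.64 mm
y_c = 1301129.28 / 16264.12 = 80.00 mm

x_c = 81.64 mm, y_c = 80.00 mm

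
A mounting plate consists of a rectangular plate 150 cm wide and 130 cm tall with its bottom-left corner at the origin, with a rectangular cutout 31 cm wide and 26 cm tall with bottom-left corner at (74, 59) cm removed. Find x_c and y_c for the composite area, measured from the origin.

x_c = 74.37 cm, y_c = 64.70 cm

plate: A = 150 × 130 = 19500.00, centroid at (75.00, 65.00).
hole: A = −(31 × 26) = -806.00, centroid at (89.50, 72.00).
ΣA = 18694.00 cm², ΣAx_c = 1390363.00 cm³, ΣAy_c = 1209468.00 cm³.
x_c = 1390363.00/18694.00 = 74.37 cm; y_c = 1209468.00/18694.00 = 64.70 cm.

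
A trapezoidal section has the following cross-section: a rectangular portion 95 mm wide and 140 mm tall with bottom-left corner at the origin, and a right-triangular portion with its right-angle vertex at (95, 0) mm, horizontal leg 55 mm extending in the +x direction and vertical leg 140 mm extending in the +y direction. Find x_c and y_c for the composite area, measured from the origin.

rectangular portion: A = 95 × 140 = 13300.00, centroid at (47.50, 70.00).
triangular portion: A = ½·55·140 = 3850.00, centroid at (113.33, 46.67).
ΣA = 17150.00 mm²
ΣAx_c = (13300.00)(47.50) + (3850.00)(113.33) = 1068083.33 mm³
ΣAy_c = (13300.00)(70.00) + (3850.00)(46.67) = 1110666.67 mm³
x_c = 1068083.33 / 17150.00 = 62.28 mm
y_c = 1110666.67 / 17150.00 = 64.76 mm

x_c = 62.28 mm, y_c = 64.76 mm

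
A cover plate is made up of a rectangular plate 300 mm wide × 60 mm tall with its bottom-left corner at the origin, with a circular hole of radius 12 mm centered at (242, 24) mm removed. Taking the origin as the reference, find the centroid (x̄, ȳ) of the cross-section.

plate: A = 300 × 60 = 18000.00, centroid at (150.00, 30.00).
hole: A = −π·12² = -452.39, centroid at (242.00, 24.00).
ΣA = 17547.61 mm²
ΣAx̄ = (18000.00)(150.00) + (-452.39)(242.00) = 2590521.78 mm³
ΣAȳ = (18000.00)(30.00) + (-452.39)(24.00) = 529142.66 mm³
x̄ = 2590521.78 / 17547.61 = 147.63 mm
ȳ = 529142.66 / 17547.61 = 30.15 mm

x̄ = 147.63 mm, ȳ = 30.15 mm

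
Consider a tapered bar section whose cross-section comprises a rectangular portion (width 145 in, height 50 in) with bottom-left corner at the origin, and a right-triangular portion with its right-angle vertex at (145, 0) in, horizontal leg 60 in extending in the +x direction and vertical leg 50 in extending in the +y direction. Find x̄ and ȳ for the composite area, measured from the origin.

Part | A | x̄ᵢ | ȳᵢ | A·x̄ᵢ | A·ȳᵢ
rectangular portion | 7250.00 | 72.50 | 25.00 | 525625.00 | 181250.00
triangular portion | 1500.00 | 165.00 | 16.67 | 247500.00 | 25000.00
Σ | 8750.00 |  |  | 773125.00 | 206250.00
x̄ = 773125.00 / 8750.00 = 88.36 in
ȳ = 206250.00 / 8750.00 = 23.57 in

x̄ = 88.36 in, ȳ = 23.57 in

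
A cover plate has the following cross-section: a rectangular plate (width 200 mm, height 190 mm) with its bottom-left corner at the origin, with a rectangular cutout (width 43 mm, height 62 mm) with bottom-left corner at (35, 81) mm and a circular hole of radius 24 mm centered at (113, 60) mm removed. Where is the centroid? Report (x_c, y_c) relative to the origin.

x_c = 102.76 mm, y_c = 95.54 mm

plate: A = 200 × 190 = 38000.00, centroid at (100.00, 95.00).
hole 1: A = −(43 × 62) = -2666.00, centroid at (56.50, 112.00).
hole 2: A = −π·24² = -1809.56, centroid at (113.00, 60.00).
ΣA = 33524.44 mm²
ΣAx_c = (38000.00)(100.00) + (-2666.00)(56.50) + (-1809.56)(113.00) = 3444891.02 mm³
ΣAy_c = (38000.00)(95.00) + (-2666.00)(112.00) + (-1809.56)(60.00) = 3202834.56 mm³
x_c = 3444891.02 / 33524.44 = 102.76 mm
y_c = 3202834.56 / 33524.44 = 95.54 mm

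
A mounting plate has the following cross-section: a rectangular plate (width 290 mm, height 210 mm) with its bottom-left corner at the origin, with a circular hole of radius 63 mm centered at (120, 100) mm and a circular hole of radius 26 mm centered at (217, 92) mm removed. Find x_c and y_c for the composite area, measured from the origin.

x_c = 148.43 mm, y_c = 106.94 mm

plate: A = 290 × 210 = 60900.00, centroid at (145.00, 105.00).
hole 1: A = −π·63² = -12468.98, centroid at (120.00, 100.00).
hole 2: A = −π·26² = -2123.72, centroid at (217.00, 92.00).
ΣA = 46307.30 mm², ΣAx_c = 6873375.74 mm³, ΣAy_c = 4952219.95 mm³.
x_c = 6873375.74/46307.30 = 148.43 mm; y_c = 4952219.95/46307.30 = 106.94 mm.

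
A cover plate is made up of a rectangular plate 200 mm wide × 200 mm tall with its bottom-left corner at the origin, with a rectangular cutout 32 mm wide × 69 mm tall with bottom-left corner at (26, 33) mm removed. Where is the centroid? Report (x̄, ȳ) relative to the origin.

Part | A | x̄ᵢ | ȳᵢ | A·x̄ᵢ | A·ȳᵢ
plate | 40000.00 | 100.00 | 100.00 | 4000000.00 | 4000000.00
hole | -2208.00 | 42.00 | 67.50 | -92736.00 | -149040.00
Σ | 37792.00 |  |  | 3907264.00 | 3850960.00
x̄ = 3907264.00 / 37792.00 = 103.39 mm
ȳ = 3850960.00 / 37792.00 = 101.90 mm

x̄ = 103.39 mm, ȳ = 101.90 mm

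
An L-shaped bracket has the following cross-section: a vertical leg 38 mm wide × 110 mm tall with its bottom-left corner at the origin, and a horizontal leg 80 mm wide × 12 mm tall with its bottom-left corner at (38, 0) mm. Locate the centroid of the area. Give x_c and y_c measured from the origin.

Part | A | x̄ᵢ | ȳᵢ | A·x̄ᵢ | A·ȳᵢ
vertical leg | 4180.00 | 19.00 | 55.00 | 79420.00 | 229900.00
horizontal leg | 960.00 | 78.00 | 6.00 | 74880.00 | 5760.00
Σ | 5140.00 |  |  | 154300.00 | 235660.00
x_c = 154300.00 / 5140.00 = 30.02 mm
y_c = 235660.00 / 5140.00 = 45.85 mm

x_c = 30.02 mm, y_c = 45.85 mm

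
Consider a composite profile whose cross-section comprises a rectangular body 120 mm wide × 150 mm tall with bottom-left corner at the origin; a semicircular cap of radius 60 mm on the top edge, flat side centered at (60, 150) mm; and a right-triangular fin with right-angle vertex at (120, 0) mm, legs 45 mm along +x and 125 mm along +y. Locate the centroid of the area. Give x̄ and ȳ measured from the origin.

x̄ = 67.97 mm, ȳ = 92.92 mm

rectangular body: A = 120 × 150 = 18000.00, centroid at (60.00, 75.00).
semicircular top: A = ½π·60² = 5654.87, centroid at (60.00, 175.46).
triangular fin: A = ½·45·125 = 2812.50, centroid at (135.00, 41.67).
ΣA = 26467.37 mm²
ΣAx̄ = (18000.00)(60.00) + (5654.87)(60.00) + (2812.50)(135.00) = 1798979.51 mm³
ΣAȳ = (18000.00)(75.00) + (5654.87)(175.46) + (2812.50)(41.67) = 2459417.52 mm³
x̄ = 1798979.51 / 26467.37 = 67.97 mm
ȳ = 2459417.52 / 26467.37 = 92.92 mm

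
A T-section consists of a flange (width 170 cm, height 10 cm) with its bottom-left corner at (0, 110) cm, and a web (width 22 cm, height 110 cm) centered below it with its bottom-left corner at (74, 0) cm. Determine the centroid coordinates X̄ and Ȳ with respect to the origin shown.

web: A = 22 × 110 = 2420.00, centroid at (85.00, 55.00).
flange: A = 170 × 10 = 1700.00, centroid at (85.00, 115.00).
ΣA = 4120.00 cm²
ΣAX̄ = (2420.00)(85.00) + (1700.00)(85.00) = 350200.00 cm³
ΣAȲ = (2420.00)(55.00) + (1700.00)(115.00) = 328600.00 cm³
X̄ = 350200.00 / 4120.00 = 85.00 cm
Ȳ = 328600.00 / 4120.00 = 79.76 cm

X̄ = 85.00 cm, Ȳ = 79.76 cm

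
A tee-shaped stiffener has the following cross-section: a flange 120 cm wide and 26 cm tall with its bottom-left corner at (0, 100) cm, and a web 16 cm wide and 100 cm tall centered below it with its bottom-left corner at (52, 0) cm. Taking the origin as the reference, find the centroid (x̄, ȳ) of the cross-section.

x̄ = 60.00 cm, ȳ = 91.64 cm

web: A = 16 × 100 = 1600.00, centroid at (60.00, 50.00).
flange: A = 120 × 26 = 3120.00, centroid at (60.00, 113.00).
ΣA = 4720.00 cm², ΣAx̄ = 283200.00 cm³, ΣAȳ = 432560.00 cm³.
x̄ = 283200.00/4720.00 = 60.00 cm; ȳ = 432560.00/4720.00 = 91.64 cm.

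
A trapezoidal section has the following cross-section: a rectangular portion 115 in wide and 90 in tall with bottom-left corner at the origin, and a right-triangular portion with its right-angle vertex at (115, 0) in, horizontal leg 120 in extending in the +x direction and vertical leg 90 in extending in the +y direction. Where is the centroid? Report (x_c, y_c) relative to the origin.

x_c = 90.93 in, y_c = 39.86 in

rectangular portion: A = 115 × 90 = 10350.00, centroid at (57.50, 45.00).
triangular portion: A = ½·120·90 = 5400.00, centroid at (155.00, 30.00).
ΣA = 15750.00 in², ΣAx_c = 1432125.00 in³, ΣAy_c = 627750.00 in³.
x_c = 1432125.00/15750.00 = 90.93 in; y_c = 627750.00/15750.00 = 39.86 in.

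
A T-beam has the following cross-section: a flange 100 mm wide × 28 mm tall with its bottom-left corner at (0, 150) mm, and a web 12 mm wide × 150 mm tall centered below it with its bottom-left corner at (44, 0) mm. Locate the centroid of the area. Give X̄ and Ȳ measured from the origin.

web: A = 12 × 150 = 1800.00, centroid at (50.00, 75.00).
flange: A = 100 × 28 = 2800.00, centroid at (50.00, 164.00).
ΣA = 4600.00 mm²
ΣAX̄ = (1800.00)(50.00) + (2800.00)(50.00) = 230000.00 mm³
ΣAȲ = (1800.00)(75.00) + (2800.00)(164.00) = 594200.00 mm³
X̄ = 230000.00 / 4600.00 = 50.00 mm
Ȳ = 594200.00 / 4600.00 = 129.17 mm

X̄ = 50.00 mm, Ȳ = 129.17 mm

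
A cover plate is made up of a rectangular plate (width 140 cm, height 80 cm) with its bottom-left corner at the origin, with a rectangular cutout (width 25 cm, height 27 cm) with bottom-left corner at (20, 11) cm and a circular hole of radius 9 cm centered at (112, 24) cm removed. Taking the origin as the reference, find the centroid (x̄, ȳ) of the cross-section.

plate: A = 140 × 80 = 11200.00, centroid at (70.00, 40.00).
hole 1: A = −(25 × 27) = -675.00, centroid at (32.50, 24.50).
hole 2: A = −π·9² = -254.47, centroid at (112.00, 24.00).
ΣA = 10270.53 cm², ΣAx̄ = 733561.97 cm³, ΣAȳ = 425355.24 cm³.
x̄ = 733561.97/10270.53 = 71.42 cm; ȳ = 425355.24/10270.53 = 41.42 cm.

x̄ = 71.42 cm, ȳ = 41.42 cm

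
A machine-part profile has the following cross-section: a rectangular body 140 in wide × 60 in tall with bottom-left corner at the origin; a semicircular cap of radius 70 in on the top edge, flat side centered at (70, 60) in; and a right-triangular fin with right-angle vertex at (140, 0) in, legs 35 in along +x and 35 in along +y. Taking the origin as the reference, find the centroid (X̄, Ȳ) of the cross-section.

rectangular body: A = 140 × 60 = 8400.00, centroid at (70.00, 30.00).
semicircular top: A = ½π·70² = 7696.90, centroid at (70.00, 89.71).
triangular fin: A = ½·35·35 = 612.50, centroid at (151.67, 11.67).
ΣA = 16709.40 in², ΣAX̄ = 1219678.97 in³, ΣAȲ = 949626.62 in³.
X̄ = 1219678.97/16709.40 = 72.99 in; Ȳ = 949626.62/16709.40 = 56.83 in.

X̄ = 72.99 in, Ȳ = 56.83 in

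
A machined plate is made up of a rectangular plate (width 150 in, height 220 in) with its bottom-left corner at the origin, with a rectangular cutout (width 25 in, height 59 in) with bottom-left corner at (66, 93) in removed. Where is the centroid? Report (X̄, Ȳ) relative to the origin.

X̄ = 74.84 in, Ȳ = 109.42 in

plate: A = 150 × 220 = 33000.00, centroid at (75.00, 110.00).
hole: A = −(25 × 59) = -1475.00, centroid at (78.50, 122.50).
ΣA = 31525.00 in², ΣAX̄ = 2359212.50 in³, ΣAȲ = 3449312.50 in³.
X̄ = 2359212.50/31525.00 = 74.84 in; Ȳ = 3449312.50/31525.00 = 109.42 in.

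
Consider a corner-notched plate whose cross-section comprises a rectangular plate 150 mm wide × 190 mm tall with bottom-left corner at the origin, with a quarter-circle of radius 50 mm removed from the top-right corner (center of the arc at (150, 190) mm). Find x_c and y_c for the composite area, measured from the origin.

x_c = 71.02 mm, y_c = 89.54 mm

plate: A = 150 × 190 = 28500.00, centroid at (75.00, 95.00).
removed quarter-circle: A = −¼π·50² = -1963.50, centroid at (128.78, 168.78).
ΣA = 26536.50 mm²
ΣAx_c = (28500.00)(75.00) + (-1963.50)(128.78) = 1884642.36 mm³
ΣAy_c = (28500.00)(95.00) + (-1963.50)(168.78) = 2376102.54 mm³
x_c = 1884642.36 / 26536.50 = 71.02 mm
y_c = 2376102.54 / 26536.50 = 89.54 mm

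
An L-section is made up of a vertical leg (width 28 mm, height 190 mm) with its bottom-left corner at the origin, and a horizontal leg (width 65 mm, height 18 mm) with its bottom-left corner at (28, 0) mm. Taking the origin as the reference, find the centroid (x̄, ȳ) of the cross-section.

x̄ = 22.38 mm, ȳ = 79.50 mm

Part | A | x̄ᵢ | ȳᵢ | A·x̄ᵢ | A·ȳᵢ
vertical leg | 5320.00 | 14.00 | 95.00 | 74480.00 | 505400.00
horizontal leg | 1170.00 | 60.50 | 9.00 | 70785.00 | 10530.00
Σ | 6490.00 |  |  | 145265.00 | 515930.00
x̄ = 145265.00 / 6490.00 = 22.38 mm
ȳ = 515930.00 / 6490.00 = 79.50 mm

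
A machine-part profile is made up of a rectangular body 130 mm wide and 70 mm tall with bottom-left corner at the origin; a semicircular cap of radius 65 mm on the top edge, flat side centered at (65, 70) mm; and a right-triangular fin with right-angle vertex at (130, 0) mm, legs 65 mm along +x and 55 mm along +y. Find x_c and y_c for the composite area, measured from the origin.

rectangular body: A = 130 × 70 = 9100.00, centroid at (65.00, 35.00).
semicircular top: A = ½π·65² = 6636.61, centroid at (65.00, 97.59).
triangular fin: A = ½·65·55 = 1787.50, centroid at (151.67, 18.33).
ΣA = 17524.11 mm²
ΣAx_c = (9100.00)(65.00) + (6636.61)(65.00) + (1787.50)(151.67) = 1293984.11 mm³
ΣAy_c = (9100.00)(35.00) + (6636.61)(97.59) + (1787.50)(18.33) = 998917.18 mm³
x_c = 1293984.11 / 17524.11 = 73.84 mm
y_c = 998917.18 / 17524.11 = 57.00 mm

x_c = 73.84 mm, y_c = 57.00 mm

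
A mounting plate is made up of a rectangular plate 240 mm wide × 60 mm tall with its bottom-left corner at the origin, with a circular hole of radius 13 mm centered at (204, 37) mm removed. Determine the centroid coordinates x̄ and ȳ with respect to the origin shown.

plate: A = 240 × 60 = 14400.00, centroid at (120.00, 30.00).
hole: A = −π·13² = -530.93, centroid at (204.00, 37.00).
ΣA = 13869.07 mm², ΣAx̄ = 1619690.45 mm³, ΣAȳ = 412355.62 mm³.
x̄ = 1619690.45/13869.07 = 116.78 mm; ȳ = 412355.62/13869.07 = 29.73 mm.

x̄ = 116.78 mm, ȳ = 29.73 mm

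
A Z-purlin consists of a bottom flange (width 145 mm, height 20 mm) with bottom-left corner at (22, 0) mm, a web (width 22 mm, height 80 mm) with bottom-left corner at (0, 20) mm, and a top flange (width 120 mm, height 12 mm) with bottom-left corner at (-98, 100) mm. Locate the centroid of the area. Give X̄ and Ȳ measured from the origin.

Part | A | x̄ᵢ | ȳᵢ | A·x̄ᵢ | A·ȳᵢ
bottom flange | 2900.00 | 94.50 | 10.00 | 274050.00 | 29000.00
web | 1760.00 | 11.00 | 60.00 | 19360.00 | 105600.00
top flange | 1440.00 | -38.00 | 106.00 | -54720.00 | 152640.00
Σ | 6100.00 |  |  | 238690.00 | 287240.00
X̄ = 238690.00 / 6100.00 = 39.13 mm
Ȳ = 287240.00 / 6100.00 = 47.09 mm

X̄ = 39.13 mm, Ȳ = 47.09 mm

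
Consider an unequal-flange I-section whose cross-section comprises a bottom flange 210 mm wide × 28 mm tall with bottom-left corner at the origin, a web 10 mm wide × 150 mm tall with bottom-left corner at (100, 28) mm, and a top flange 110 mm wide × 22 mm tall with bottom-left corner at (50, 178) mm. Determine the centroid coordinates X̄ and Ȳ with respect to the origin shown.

X̄ = 105.00 mm, Ȳ = 70.84 mm

bottom flange: A = 210 × 28 = 5880.00, centroid at (105.00, 14.00).
web: A = 10 × 150 = 1500.00, centroid at (105.00, 103.00).
top flange: A = 110 × 22 = 2420.00, centroid at (105.00, 189.00).
ΣA = 9800.00 mm²
ΣAX̄ = (5880.00)(105.00) + (1500.00)(105.00) + (2420.00)(105.00) = 1029000.00 mm³
ΣAȲ = (5880.00)(14.00) + (1500.00)(103.00) + (2420.00)(189.00) = 694200.00 mm³
X̄ = 1029000.00 / 9800.00 = 105.00 mm
Ȳ = 694200.00 / 9800.00 = 70.84 mm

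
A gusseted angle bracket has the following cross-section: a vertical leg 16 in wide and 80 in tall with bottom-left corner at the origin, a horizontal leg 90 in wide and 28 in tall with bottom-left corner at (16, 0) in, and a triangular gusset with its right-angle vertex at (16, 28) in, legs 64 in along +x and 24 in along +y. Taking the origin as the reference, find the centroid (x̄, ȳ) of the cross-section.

x̄ = 42.17 in, ȳ = 24.98 in

vertical leg: A = 16 × 80 = 1280.00, centroid at (8.00, 40.00).
horizontal leg: A = 90 × 28 = 2520.00, centroid at (61.00, 14.00).
gusset: A = ½·64·24 = 768.00, centroid at (37.33, 36.00).
ΣA = 4568.00 in², ΣAx̄ = 192632.00 in³, ΣAȳ = 114128.00 in³.
x̄ = 192632.00/4568.00 = 42.17 in; ȳ = 114128.00/4568.00 = 24.98 in.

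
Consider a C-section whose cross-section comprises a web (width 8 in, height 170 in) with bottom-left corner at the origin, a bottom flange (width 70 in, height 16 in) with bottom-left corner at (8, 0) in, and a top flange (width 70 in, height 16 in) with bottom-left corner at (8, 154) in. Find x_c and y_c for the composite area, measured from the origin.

web: A = 8 × 170 = 1360.00, centroid at (4.00, 85.00).
bottom flange: A = 70 × 16 = 1120.00, centroid at (43.00, 8.00).
top flange: A = 70 × 16 = 1120.00, centroid at (43.00, 162.00).
ΣA = 3600.00 in²
ΣAx_c = (1360.00)(4.00) + (1120.00)(43.00) + (1120.00)(43.00) = 101760.00 in³
ΣAy_c = (1360.00)(85.00) + (1120.00)(8.00) + (1120.00)(162.00) = 306000.00 in³
x_c = 101760.00 / 3600.00 = 28.27 in
y_c = 306000.00 / 3600.00 = 85.00 in

x_c = 28.27 in, y_c = 85.00 in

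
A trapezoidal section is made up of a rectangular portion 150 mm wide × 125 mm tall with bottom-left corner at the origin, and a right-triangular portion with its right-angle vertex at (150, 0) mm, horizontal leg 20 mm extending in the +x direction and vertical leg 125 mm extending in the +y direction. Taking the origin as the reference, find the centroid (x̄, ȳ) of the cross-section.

x̄ = 80.10 mm, ȳ = 61.20 mm

rectangular portion: A = 150 × 125 = 18750.00, centroid at (75.00, 62.50).
triangular portion: A = ½·20·125 = 1250.00, centroid at (156.67, 41.67).
ΣA = 20000.00 mm², ΣAx̄ = 1602083.33 mm³, ΣAȳ = 1223958.33 mm³.
x̄ = 1602083.33/20000.00 = 80.10 mm; ȳ = 1223958.33/20000.00 = 61.20 mm.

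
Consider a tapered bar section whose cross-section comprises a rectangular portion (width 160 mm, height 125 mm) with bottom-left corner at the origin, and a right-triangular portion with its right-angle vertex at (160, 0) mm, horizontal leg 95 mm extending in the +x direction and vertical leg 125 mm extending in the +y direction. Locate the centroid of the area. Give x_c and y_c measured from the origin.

rectangular portion: A = 160 × 125 = 20000.00, centroid at (80.00, 62.50).
triangular portion: A = ½·95·125 = 5937.50, centroid at (191.67, 41.67).
ΣA = 25937.50 mm²
ΣAx_c = (20000.00)(80.00) + (5937.50)(191.67) = 2738020.83 mm³
ΣAy_c = (20000.00)(62.50) + (5937.50)(41.67) = 1497395.83 mm³
x_c = 2738020.83 / 25937.50 = 105.56 mm
y_c = 1497395.83 / 25937.50 = 57.73 mm

x_c = 105.56 mm, y_c = 57.73 mm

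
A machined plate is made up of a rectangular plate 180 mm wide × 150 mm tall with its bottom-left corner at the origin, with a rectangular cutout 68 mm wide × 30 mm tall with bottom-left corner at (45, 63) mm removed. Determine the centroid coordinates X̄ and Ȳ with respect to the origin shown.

plate: A = 180 × 150 = 27000.00, centroid at (90.00, 75.00).
hole: A = −(68 × 30) = -2040.00, centroid at (79.00, 78.00).
ΣA = 24960.00 mm²
ΣAX̄ = (27000.00)(90.00) + (-2040.00)(79.00) = 2268840.00 mm³
ΣAȲ = (27000.00)(75.00) + (-2040.00)(78.00) = 1865880.00 mm³
X̄ = 2268840.00 / 24960.00 = 90.90 mm
Ȳ = 1865880.00 / 24960.00 = 74.75 mm

X̄ = 90.90 mm, Ȳ = 74.75 mm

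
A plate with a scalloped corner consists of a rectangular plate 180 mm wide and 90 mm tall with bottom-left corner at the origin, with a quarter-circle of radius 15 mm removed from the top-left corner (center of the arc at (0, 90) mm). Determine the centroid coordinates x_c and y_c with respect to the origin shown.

x_c = 90.92 mm, y_c = 44.57 mm

plate: A = 180 × 90 = 16200.00, centroid at (90.00, 45.00).
removed quarter-circle: A = −¼π·15² = -176.71, centroid at (6.37, 83.63).
ΣA = 16023.29 mm²
ΣAx_c = (16200.00)(90.00) + (-176.71)(6.37) = 1456875.00 mm³
ΣAy_c = (16200.00)(45.00) + (-176.71)(83.63) = 714220.69 mm³
x_c = 1456875.00 / 16023.29 = 90.92 mm
y_c = 714220.69 / 16023.29 = 44.57 mm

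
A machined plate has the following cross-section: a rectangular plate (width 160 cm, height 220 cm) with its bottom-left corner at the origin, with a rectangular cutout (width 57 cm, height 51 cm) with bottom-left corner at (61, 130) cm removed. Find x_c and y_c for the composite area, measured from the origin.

x_c = 79.14 cm, y_c = 105.90 cm

Part | A | x̄ᵢ | ȳᵢ | A·x̄ᵢ | A·ȳᵢ
plate | 35200.00 | 80.00 | 110.00 | 2816000.00 | 3872000.00
hole | -2907.00 | 89.50 | 155.50 | -260176.50 | -452038.50
Σ | 32293.00 |  |  | 2555823.50 | 3419961.50
x_c = 2555823.50 / 32293.00 = 79.14 cm
y_c = 3419961.50 / 32293.00 = 105.90 cm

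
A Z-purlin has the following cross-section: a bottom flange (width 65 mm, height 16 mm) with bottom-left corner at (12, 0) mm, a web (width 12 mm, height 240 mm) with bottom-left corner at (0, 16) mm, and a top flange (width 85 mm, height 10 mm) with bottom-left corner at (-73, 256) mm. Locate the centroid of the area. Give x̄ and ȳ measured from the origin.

x̄ = 7.89 mm, ȳ = 130.37 mm

bottom flange: A = 65 × 16 = 1040.00, centroid at (44.50, 8.00).
web: A = 12 × 240 = 2880.00, centroid at (6.00, 136.00).
top flange: A = 85 × 10 = 850.00, centroid at (-30.50, 261.00).
ΣA = 4770.00 mm², ΣAx̄ = 37635.00 mm³, ΣAȳ = 621850.00 mm³.
x̄ = 37635.00/4770.00 = 7.89 mm; ȳ = 621850.00/4770.00 = 130.37 mm.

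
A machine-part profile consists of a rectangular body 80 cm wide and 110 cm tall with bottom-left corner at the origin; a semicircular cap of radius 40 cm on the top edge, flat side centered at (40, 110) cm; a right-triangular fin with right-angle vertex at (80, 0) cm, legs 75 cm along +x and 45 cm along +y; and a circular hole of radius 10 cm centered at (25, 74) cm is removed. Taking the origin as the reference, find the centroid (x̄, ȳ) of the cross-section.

rectangular body: A = 80 × 110 = 8800.00, centroid at (40.00, 55.00).
semicircular top: A = ½π·40² = 2513.27, centroid at (40.00, 126.98).
triangular fin: A = ½·75·45 = 1687.50, centroid at (105.00, 15.00).
hole: A = −π·10² = -314.16, centroid at (25.00, 74.00).
ΣA = 12686.61 cm², ΣAx̄ = 621864.48 cm³, ΣAȳ = 805191.53 cm³.
x̄ = 621864.48/12686.61 = 49.02 cm; ȳ = 805191.53/12686.61 = 63.47 cm.

x̄ = 49.02 cm, ȳ = 63.47 cm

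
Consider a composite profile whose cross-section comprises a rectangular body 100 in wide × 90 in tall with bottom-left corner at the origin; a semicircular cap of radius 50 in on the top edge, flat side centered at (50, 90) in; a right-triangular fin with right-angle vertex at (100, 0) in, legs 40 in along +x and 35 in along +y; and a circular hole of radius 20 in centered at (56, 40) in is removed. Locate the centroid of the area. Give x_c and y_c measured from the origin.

Part | A | x̄ᵢ | ȳᵢ | A·x̄ᵢ | A·ȳᵢ
rectangular body | 9000.00 | 50.00 | 45.00 | 450000.00 | 405000.00
semicircular top | 3926.99 | 50.00 | 111.22 | 196349.54 | 436762.51
triangular fin | 700.00 | 113.33 | 11.67 | 79333.33 | 8166.67
hole | -1256.64 | 56.00 | 40.00 | -70371.68 | -50265.48
Σ | 12370.35 |  |  | 655311.20 | 799663.69
x_c = 655311.20 / 12370.35 = 52.97 in
y_c = 799663.69 / 12370.35 = 64.64 in

x_c = 52.97 in, y_c = 64.64 in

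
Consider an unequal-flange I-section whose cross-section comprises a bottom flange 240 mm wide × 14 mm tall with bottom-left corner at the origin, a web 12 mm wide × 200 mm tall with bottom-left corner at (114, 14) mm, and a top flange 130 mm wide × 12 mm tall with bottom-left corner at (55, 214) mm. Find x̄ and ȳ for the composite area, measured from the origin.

bottom flange: A = 240 × 14 = 3360.00, centroid at (120.00, 7.00).
web: A = 12 × 200 = 2400.00, centroid at (120.00, 114.00).
top flange: A = 130 × 12 = 1560.00, centroid at (120.00, 220.00).
ΣA = 7320.00 mm²
ΣAx̄ = (3360.00)(120.00) + (2400.00)(120.00) + (1560.00)(120.00) = 878400.00 mm³
ΣAȳ = (3360.00)(7.00) + (2400.00)(114.00) + (1560.00)(220.00) = 640320.00 mm³
x̄ = 878400.00 / 7320.00 = 120.00 mm
ȳ = 640320.00 / 7320.00 = 87.48 mm

x̄ = 120.00 mm, ȳ = 87.48 mm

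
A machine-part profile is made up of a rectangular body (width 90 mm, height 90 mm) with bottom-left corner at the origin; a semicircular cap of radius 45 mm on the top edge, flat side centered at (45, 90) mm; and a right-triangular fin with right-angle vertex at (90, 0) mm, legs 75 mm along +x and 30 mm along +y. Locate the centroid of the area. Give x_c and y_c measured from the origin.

x_c = 51.35 mm, y_c = 58.26 mm

rectangular body: A = 90 × 90 = 8100.00, centroid at (45.00, 45.00).
semicircular top: A = ½π·45² = 3180.86, centroid at (45.00, 109.10).
triangular fin: A = ½·75·30 = 1125.00, centroid at (115.00, 10.00).
ΣA = 12405.86 mm², ΣAx_c = 637013.82 mm³, ΣAy_c = 722777.63 mm³.
x_c = 637013.82/12405.86 = 51.35 mm; y_c = 722777.63/12405.86 = 58.26 mm.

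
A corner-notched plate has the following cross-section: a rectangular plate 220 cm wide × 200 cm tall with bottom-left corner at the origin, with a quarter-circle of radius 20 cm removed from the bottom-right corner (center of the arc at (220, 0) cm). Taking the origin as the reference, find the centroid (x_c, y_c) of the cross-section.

plate: A = 220 × 200 = 44000.00, centroid at (110.00, 100.00).
removed quarter-circle: A = −¼π·20² = -314.16, centroid at (211.51, 8.49).
ΣA = 43685.84 cm², ΣAx_c = 4773551.63 cm³, ΣAy_c = 4397333.33 cm³.
x_c = 4773551.63/43685.84 = 109.27 cm; y_c = 4397333.33/43685.84 = 100.66 cm.

x_c = 109.27 cm, y_c = 100.66 cm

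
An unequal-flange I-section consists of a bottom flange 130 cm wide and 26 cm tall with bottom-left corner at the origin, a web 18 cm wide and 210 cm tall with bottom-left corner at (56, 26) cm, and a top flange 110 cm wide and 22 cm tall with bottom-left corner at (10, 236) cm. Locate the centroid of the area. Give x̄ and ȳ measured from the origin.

bottom flange: A = 130 × 26 = 3380.00, centroid at (65.00, 13.00).
web: A = 18 × 210 = 3780.00, centroid at (65.00, 131.00).
top flange: A = 110 × 22 = 2420.00, centroid at (65.00, 247.00).
ΣA = 9580.00 cm²
ΣAx̄ = (3380.00)(65.00) + (3780.00)(65.00) + (2420.00)(65.00) = 622700.00 cm³
ΣAȳ = (3380.00)(13.00) + (3780.00)(131.00) + (2420.00)(247.00) = 1136860.00 cm³
x̄ = 622700.00 / 9580.00 = 65.00 cm
ȳ = 1136860.00 / 9580.00 = 118.67 cm

x̄ = 65.00 cm, ȳ = 118.67 cm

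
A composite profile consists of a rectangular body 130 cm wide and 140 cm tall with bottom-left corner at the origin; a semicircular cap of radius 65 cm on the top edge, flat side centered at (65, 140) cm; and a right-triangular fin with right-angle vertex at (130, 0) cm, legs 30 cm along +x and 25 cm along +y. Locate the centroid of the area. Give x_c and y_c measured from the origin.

x_c = 66.12 cm, y_c = 94.77 cm

rectangular body: A = 130 × 140 = 18200.00, centroid at (65.00, 70.00).
semicircular top: A = ½π·65² = 6636.61, centroid at (65.00, 167.59).
triangular fin: A = ½·30·25 = 375.00, centroid at (140.00, 8.33).
ΣA = 25211.61 cm²
ΣAx_c = (18200.00)(65.00) + (6636.61)(65.00) + (375.00)(140.00) = 1666879.94 cm³
ΣAy_c = (18200.00)(70.00) + (6636.61)(167.59) + (375.00)(8.33) = 2389334.36 cm³
x_c = 1666879.94 / 25211.61 = 66.12 cm
y_c = 2389334.36 / 25211.61 = 94.77 cm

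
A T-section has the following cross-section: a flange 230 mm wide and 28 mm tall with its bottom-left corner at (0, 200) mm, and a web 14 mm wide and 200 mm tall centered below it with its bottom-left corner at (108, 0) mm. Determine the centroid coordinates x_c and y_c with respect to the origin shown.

web: A = 14 × 200 = 2800.00, centroid at (115.00, 100.00).
flange: A = 230 × 28 = 6440.00, centroid at (115.00, 214.00).
ΣA = 9240.00 mm²
ΣAx_c = (2800.00)(115.00) + (6440.00)(115.00) = 1062600.00 mm³
ΣAy_c = (2800.00)(100.00) + (6440.00)(214.00) = 1658160.00 mm³
x_c = 1062600.00 / 9240.00 = 115.00 mm
y_c = 1658160.00 / 9240.00 = 179.45 mm

x_c = 115.00 mm, y_c = 179.45 mm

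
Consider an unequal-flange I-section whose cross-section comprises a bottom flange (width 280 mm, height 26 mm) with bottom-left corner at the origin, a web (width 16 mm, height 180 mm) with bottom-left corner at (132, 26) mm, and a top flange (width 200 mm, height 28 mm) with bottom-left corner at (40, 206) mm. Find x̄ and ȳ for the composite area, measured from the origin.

x̄ = 140.00 mm, ȳ = 105.38 mm

Part | A | x̄ᵢ | ȳᵢ | A·x̄ᵢ | A·ȳᵢ
bottom flange | 7280.00 | 140.00 | 13.00 | 1019200.00 | 94640.00
web | 2880.00 | 140.00 | 116.00 | 403200.00 | 334080.00
top flange | 5600.00 | 140.00 | 220.00 | 784000.00 | 1232000.00
Σ | 15760.00 |  |  | 2206400.00 | 1660720.00
x̄ = 2206400.00 / 15760.00 = 140.00 mm
ȳ = 1660720.00 / 15760.00 = 105.38 mm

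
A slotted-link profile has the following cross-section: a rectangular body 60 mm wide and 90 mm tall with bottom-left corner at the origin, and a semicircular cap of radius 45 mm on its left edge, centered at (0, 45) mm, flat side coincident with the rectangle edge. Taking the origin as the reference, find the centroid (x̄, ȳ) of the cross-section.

x̄ = 11.80 mm, ȳ = 45.00 mm

rectangular body: A = 60 × 90 = 5400.00, centroid at (30.00, 45.00).
semicircular end: A = ½π·45² = 3180.86, centroid at (-19.10, 45.00).
ΣA = 8580.86 mm²
ΣAx̄ = (5400.00)(30.00) + (3180.86)(-19.10) = 101250.00 mm³
ΣAȳ = (5400.00)(45.00) + (3180.86)(45.00) = 386138.82 mm³
x̄ = 101250.00 / 8580.86 = 11.80 mm
ȳ = 386138.82 / 8580.86 = 45.00 mm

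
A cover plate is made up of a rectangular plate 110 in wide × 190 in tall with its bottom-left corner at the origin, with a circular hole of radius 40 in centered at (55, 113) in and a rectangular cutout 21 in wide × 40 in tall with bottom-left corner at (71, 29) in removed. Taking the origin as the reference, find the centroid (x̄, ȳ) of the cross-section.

x̄ = 53.52 in, ȳ = 91.55 in

Part | A | x̄ᵢ | ȳᵢ | A·x̄ᵢ | A·ȳᵢ
plate | 20900.00 | 55.00 | 95.00 | 1149500.00 | 1985500.00
hole 1 | -5026.55 | 55.00 | 113.00 | -276460.15 | -567999.95
hole 2 | -840.00 | 81.50 | 49.00 | -68460.00 | -41160.00
Σ | 15033.45 |  |  | 804579.85 | 1376340.05
x̄ = 804579.85 / 15033.45 = 53.52 in
ȳ = 1376340.05 / 15033.45 = 91.55 in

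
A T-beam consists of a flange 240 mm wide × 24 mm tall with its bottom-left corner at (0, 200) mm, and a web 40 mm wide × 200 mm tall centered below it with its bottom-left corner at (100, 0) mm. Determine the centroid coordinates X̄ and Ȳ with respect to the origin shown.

web: A = 40 × 200 = 8000.00, centroid at (120.00, 100.00).
flange: A = 240 × 24 = 5760.00, centroid at (120.00, 212.00).
ΣA = 13760.00 mm², ΣAX̄ = 1651200.00 mm³, ΣAȲ = 2021120.00 mm³.
X̄ = 1651200.00/13760.00 = 120.00 mm; Ȳ = 2021120.00/13760.00 = 146.88 mm.

X̄ = 120.00 mm, Ȳ = 146.88 mm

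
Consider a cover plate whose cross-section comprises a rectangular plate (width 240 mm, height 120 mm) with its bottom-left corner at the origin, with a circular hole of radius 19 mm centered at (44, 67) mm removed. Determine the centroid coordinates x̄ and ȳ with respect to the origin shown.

Part | A | x̄ᵢ | ȳᵢ | A·x̄ᵢ | A·ȳᵢ
plate | 28800.00 | 120.00 | 60.00 | 3456000.00 | 1728000.00
hole | -1134.11 | 44.00 | 67.00 | -49901.06 | -75985.70
Σ | 27665.89 |  |  | 3406098.94 | 1652014.30
x̄ = 3406098.94 / 27665.89 = 123.12 mm
ȳ = 1652014.30 / 27665.89 = 59.71 mm

x̄ = 123.12 mm, ȳ = 59.71 mm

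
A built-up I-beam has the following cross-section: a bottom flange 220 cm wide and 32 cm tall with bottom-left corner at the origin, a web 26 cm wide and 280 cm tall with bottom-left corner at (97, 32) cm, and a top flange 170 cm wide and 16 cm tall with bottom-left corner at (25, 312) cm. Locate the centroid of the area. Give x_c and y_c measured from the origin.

x_c = 110.00 cm, y_c = 131.17 cm

Part | A | x̄ᵢ | ȳᵢ | A·x̄ᵢ | A·ȳᵢ
bottom flange | 7040.00 | 110.00 | 16.00 | 774400.00 | 112640.00
web | 7280.00 | 110.00 | 172.00 | 800800.00 | 1252160.00
top flange | 2720.00 | 110.00 | 320.00 | 299200.00 | 870400.00
Σ | 17040.00 |  |  | 1874400.00 | 2235200.00
x_c = 1874400.00 / 17040.00 = 110.00 cm
y_c = 2235200.00 / 17040.00 = 131.17 cm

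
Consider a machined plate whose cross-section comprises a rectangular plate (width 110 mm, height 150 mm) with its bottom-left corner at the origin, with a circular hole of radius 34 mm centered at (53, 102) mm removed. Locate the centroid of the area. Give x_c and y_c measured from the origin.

x_c = 55.56 mm, y_c = 67.38 mm

plate: A = 110 × 150 = 16500.00, centroid at (55.00, 75.00).
hole: A = −π·34² = -3631.68, centroid at (53.00, 102.00).
ΣA = 12868.32 mm², ΣAx_c = 715020.90 mm³, ΣAy_c = 867068.53 mm³.
x_c = 715020.90/12868.32 = 55.56 mm; y_c = 867068.53/12868.32 = 67.38 mm.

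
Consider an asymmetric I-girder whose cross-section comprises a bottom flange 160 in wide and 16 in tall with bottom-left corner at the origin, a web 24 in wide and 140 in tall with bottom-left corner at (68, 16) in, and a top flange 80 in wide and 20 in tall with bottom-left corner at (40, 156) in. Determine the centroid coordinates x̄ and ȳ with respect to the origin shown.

x̄ = 80.00 in, ȳ = 76.47 in

Part | A | x̄ᵢ | ȳᵢ | A·x̄ᵢ | A·ȳᵢ
bottom flange | 2560.00 | 80.00 | 8.00 | 204800.00 | 20480.00
web | 3360.00 | 80.00 | 86.00 | 268800.00 | 288960.00
top flange | 1600.00 | 80.00 | 166.00 | 128000.00 | 265600.00
Σ | 7520.00 |  |  | 601600.00 | 575040.00
x̄ = 601600.00 / 7520.00 = 80.00 in
ȳ = 575040.00 / 7520.00 = 76.47 in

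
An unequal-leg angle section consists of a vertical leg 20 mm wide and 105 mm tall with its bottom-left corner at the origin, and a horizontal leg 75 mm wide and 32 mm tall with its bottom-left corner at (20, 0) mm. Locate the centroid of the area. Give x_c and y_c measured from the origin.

x_c = 35.33 mm, y_c = 33.03 mm

Part | A | x̄ᵢ | ȳᵢ | A·x̄ᵢ | A·ȳᵢ
vertical leg | 2100.00 | 10.00 | 52.50 | 21000.00 | 110250.00
horizontal leg | 2400.00 | 57.50 | 16.00 | 138000.00 | 38400.00
Σ | 4500.00 |  |  | 159000.00 | 148650.00
x_c = 159000.00 / 4500.00 = 35.33 mm
y_c = 148650.00 / 4500.00 = 33.03 mm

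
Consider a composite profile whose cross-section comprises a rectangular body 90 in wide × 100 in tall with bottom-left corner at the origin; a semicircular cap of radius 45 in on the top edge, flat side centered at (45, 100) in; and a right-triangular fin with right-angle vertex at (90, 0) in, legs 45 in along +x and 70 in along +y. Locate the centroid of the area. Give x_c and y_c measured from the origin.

x_c = 51.87 in, y_c = 62.92 in

rectangular body: A = 90 × 100 = 9000.00, centroid at (45.00, 50.00).
semicircular top: A = ½π·45² = 3180.86, centroid at (45.00, 119.10).
triangular fin: A = ½·45·70 = 1575.00, centroid at (105.00, 23.33).
ΣA = 13755.86 in²
ΣAx_c = (9000.00)(45.00) + (3180.86)(45.00) + (1575.00)(105.00) = 713513.82 in³
ΣAy_c = (9000.00)(50.00) + (3180.86)(119.10) + (1575.00)(23.33) = 865586.26 in³
x_c = 713513.82 / 13755.86 = 51.87 in
y_c = 865586.26 / 13755.86 = 62.92 in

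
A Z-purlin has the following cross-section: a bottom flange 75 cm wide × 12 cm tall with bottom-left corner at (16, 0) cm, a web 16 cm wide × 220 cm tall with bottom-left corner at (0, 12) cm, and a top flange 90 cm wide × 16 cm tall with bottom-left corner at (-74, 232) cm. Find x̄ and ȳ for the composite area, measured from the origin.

Part | A | x̄ᵢ | ȳᵢ | A·x̄ᵢ | A·ȳᵢ
bottom flange | 900.00 | 53.50 | 6.00 | 48150.00 | 5400.00
web | 3520.00 | 8.00 | 122.00 | 28160.00 | 429440.00
top flange | 1440.00 | -29.00 | 240.00 | -41760.00 | 345600.00
Σ | 5860.00 |  |  | 34550.00 | 780440.00
x̄ = 34550.00 / 5860.00 = 5.90 cm
ȳ = 780440.00 / 5860.00 = 133.18 cm

x̄ = 5.90 cm, ȳ = 133.18 cm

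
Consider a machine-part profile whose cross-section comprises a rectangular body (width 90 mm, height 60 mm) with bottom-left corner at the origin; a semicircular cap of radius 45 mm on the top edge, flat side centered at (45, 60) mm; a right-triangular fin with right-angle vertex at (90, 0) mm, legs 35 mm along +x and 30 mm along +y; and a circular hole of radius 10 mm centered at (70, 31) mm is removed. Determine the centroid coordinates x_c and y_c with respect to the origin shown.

x_c = 47.49 mm, y_c = 46.53 mm

rectangular body: A = 90 × 60 = 5400.00, centroid at (45.00, 30.00).
semicircular top: A = ½π·45² = 3180.86, centroid at (45.00, 79.10).
triangular fin: A = ½·35·30 = 525.00, centroid at (101.67, 10.00).
hole: A = −π·10² = -314.16, centroid at (70.00, 31.00).
ΣA = 8791.70 mm²
ΣAx_c = (5400.00)(45.00) + (3180.86)(45.00) + (525.00)(101.67) + (-314.16)(70.00) = 417522.67 mm³
ΣAy_c = (5400.00)(30.00) + (3180.86)(79.10) + (525.00)(10.00) + (-314.16)(31.00) = 409112.82 mm³
x_c = 417522.67 / 8791.70 = 47.49 mm
y_c = 409112.82 / 8791.70 = 46.53 mm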